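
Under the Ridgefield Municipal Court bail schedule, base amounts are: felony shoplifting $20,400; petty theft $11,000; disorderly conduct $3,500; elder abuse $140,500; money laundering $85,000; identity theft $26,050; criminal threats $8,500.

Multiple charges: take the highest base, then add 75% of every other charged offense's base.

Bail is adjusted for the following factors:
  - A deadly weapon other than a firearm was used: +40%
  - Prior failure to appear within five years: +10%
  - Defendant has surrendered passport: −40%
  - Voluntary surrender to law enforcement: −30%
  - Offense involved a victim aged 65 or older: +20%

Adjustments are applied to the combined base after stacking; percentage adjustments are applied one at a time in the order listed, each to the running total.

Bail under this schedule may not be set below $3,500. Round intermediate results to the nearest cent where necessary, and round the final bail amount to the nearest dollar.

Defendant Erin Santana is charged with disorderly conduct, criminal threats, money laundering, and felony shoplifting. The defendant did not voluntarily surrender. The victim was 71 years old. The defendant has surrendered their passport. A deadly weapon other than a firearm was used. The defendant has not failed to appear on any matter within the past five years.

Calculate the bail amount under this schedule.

$110,174

Base amounts from the schedule: disorderly conduct $3,500; criminal threats $8,500; money laundering $85,000; felony shoplifting $20,400.
Stacking rule: highest base plus 75% of each additional charge. Highest is money laundering at $85,000. Additional: $3,500 × 75% = $2,625; $8,500 × 75% = $6,375; $20,400 × 75% = $15,300. Combined base = $85,000 + $24,300 = $109,300.
A deadly weapon other than a firearm was used (+40%): $109,300 × 1.4 = $153,020.
Defendant has surrendered passport (−40%): $153,020 × 0.6 = $91,812.
Offense involved a victim aged 65 or older (+20%): $91,812 × 1.2 = $110,174.40.
$110,174.40 is at or above the $3,500 minimum.
Rounded to the nearest dollar: $110,174.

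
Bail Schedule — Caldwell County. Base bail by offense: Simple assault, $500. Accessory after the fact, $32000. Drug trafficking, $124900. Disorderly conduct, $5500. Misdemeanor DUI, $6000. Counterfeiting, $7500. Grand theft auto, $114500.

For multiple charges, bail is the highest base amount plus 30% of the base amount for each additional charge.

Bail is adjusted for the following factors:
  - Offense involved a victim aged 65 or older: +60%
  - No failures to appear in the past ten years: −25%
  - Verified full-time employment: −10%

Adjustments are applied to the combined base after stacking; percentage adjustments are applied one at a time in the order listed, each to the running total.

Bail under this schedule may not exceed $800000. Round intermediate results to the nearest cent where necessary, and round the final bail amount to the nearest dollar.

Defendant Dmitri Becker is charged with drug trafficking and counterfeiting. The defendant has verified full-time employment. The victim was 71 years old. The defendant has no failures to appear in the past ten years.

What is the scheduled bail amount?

$137322

Base amounts from the schedule: drug trafficking $124900; counterfeiting $7500.
Stacking rule: highest base plus 30% of each additional charge. Highest is drug trafficking at $124900. Additional: $7500 × 30% = $2250. Combined base = $124900 + $2250 = $127150.
Offense involved a victim aged 65 or older (+60%): $127150 × 1.6 = $203440.
No failures to appear in the past ten years (−25%): $203440 × 0.75 = $152580.
Verified full-time employment (−10%): $152580 × 0.9 = $137322.
$137322 is within the $800000 maximum.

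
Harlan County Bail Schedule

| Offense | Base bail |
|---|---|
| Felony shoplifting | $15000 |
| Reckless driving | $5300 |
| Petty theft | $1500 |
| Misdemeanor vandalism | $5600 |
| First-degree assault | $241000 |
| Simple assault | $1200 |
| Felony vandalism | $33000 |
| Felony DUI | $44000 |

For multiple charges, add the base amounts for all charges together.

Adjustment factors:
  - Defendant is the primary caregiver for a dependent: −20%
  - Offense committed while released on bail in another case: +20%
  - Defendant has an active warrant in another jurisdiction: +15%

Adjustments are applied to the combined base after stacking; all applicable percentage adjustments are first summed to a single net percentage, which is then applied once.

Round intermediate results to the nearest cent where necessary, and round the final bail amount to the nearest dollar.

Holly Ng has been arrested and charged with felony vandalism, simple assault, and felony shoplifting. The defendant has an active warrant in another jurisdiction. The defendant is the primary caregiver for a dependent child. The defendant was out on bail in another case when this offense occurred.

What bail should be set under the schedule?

$56580

Base amounts from the schedule: felony vandalism $33000; simple assault $1200; felony shoplifting $15000.
Stacking rule: sum of all bases. $33000 + $1200 + $15000 = $49200.
Net percentage adjustment: −20% +20% +15% = +15%. $49200 × 1.15 = $56580.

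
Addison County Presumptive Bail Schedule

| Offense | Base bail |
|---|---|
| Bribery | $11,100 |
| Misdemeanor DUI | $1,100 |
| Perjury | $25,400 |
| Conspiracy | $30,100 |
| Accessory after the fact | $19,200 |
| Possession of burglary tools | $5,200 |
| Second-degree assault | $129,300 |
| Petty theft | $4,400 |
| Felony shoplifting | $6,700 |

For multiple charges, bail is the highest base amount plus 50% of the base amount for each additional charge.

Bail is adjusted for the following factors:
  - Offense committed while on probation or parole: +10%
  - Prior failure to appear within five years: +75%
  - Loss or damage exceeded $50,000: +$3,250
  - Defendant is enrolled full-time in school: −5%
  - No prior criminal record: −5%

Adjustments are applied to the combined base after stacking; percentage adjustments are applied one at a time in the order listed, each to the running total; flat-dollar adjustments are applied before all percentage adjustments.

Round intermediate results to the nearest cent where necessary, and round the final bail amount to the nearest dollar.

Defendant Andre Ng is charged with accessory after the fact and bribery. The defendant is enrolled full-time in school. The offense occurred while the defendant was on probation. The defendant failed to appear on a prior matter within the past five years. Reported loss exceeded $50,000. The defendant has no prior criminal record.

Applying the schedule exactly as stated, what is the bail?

Base amounts from the schedule: accessory after the fact $19,200; bribery $11,100.
Stacking rule: highest base plus 50% of each additional charge. Highest is accessory after the fact at $19,200. Additional: $11,100 × 50% = $5,550. Combined base = $19,200 + $5,550 = $24,750.
Loss or damage exceeded $50,000 (+$3,250 flat): $24,750 + $3,250 = $28,000.
Offense committed while on probation or parole (+10%): $28,000 × 1.1 = $30,800.
Prior failure to appear within five years (+75%): $30,800 × 1.75 = $53,900.
Defendant is enrolled full-time in school (−5%): $53,900 × 0.95 = $51,205.
No prior criminal record (−5%): $51,205 × 0.95 = $48,644.75.
Rounded to the nearest dollar: $48,645.

$48,645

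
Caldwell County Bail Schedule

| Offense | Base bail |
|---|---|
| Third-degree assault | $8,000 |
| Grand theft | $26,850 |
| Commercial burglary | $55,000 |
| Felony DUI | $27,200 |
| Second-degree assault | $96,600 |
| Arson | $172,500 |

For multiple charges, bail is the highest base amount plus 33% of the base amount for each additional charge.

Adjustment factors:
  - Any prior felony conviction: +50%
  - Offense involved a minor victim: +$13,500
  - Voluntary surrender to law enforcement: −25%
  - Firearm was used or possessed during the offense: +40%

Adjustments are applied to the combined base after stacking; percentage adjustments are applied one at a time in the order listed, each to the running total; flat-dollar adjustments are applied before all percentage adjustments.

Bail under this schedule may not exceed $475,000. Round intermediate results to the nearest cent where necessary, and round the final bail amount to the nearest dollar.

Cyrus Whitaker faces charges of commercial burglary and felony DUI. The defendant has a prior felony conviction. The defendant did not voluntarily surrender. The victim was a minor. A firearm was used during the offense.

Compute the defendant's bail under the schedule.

$162,700

Base amounts from the schedule: commercial burglary $55,000; felony DUI $27,200.
Stacking rule: highest base plus 33% of each additional charge. Highest is commercial burglary at $55,000. Additional: $27,200 × 33% = $8,976. Combined base = $55,000 + $8,976 = $63,976.
Offense involved a minor victim (+$13,500 flat): $63,976 + $13,500 = $77,476.
Any prior felony conviction (+50%): $77,476 × 1.5 = $116,214.
Firearm was used or possessed during the offense (+40%): $116,214 × 1.4 = $162,699.60.
$162,699.60 is within the $475,000 maximum.
Rounded to the nearest dollar: $162,700.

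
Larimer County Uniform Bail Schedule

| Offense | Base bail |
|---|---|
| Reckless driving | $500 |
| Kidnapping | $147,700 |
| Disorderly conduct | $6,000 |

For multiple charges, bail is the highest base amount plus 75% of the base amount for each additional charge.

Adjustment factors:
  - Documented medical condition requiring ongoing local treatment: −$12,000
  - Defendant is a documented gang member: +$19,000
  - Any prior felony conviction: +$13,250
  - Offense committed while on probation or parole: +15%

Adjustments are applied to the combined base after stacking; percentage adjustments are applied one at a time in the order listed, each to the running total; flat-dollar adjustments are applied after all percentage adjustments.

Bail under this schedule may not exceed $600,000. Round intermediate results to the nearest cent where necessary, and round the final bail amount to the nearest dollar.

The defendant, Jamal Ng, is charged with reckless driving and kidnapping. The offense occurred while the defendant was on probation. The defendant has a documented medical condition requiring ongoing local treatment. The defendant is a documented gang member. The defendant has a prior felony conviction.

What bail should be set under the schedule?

$190,536

Base amounts from the schedule: reckless driving $500; kidnapping $147,700.
Stacking rule: highest base plus 75% of each additional charge. Highest is kidnapping at $147,700. Additional: $500 × 75% = $375. Combined base = $147,700 + $375 = $148,075.
Offense committed while on probation or parole (+15%): $148,075 × 1.15 = $170,286.25.
Documented medical condition requiring ongoing local treatment (−$12,000 flat): $170,286.25 − $12,000 = $158,286.25.
Defendant is a documented gang member (+$19,000 flat): $158,286.25 + $19,000 = $177,286.25.
Any prior felony conviction (+$13,250 flat): $177,286.25 + $13,250 = $190,536.25.
$190,536.25 is within the $600,000 maximum.
Rounded to the nearest dollar: $190,536.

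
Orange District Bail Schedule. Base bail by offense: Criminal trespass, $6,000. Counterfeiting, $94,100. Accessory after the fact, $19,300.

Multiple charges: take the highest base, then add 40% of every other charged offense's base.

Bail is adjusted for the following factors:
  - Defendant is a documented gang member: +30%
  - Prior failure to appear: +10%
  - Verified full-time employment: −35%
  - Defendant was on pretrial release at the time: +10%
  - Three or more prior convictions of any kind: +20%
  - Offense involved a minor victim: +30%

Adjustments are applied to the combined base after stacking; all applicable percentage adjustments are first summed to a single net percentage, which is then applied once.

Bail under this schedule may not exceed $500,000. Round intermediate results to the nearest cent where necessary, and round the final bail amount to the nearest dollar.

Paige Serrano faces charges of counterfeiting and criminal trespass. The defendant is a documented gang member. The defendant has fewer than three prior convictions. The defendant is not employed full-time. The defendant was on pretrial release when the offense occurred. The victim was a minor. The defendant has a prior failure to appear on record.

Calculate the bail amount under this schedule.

Base amounts from the schedule: counterfeiting $94,100; criminal trespass $6,000.
Stacking rule: highest base plus 40% of each additional charge. Highest is counterfeiting at $94,100. Additional: $6,000 × 40% = $2,400. Combined base = $94,100 + $2,400 = $96,500.
Net percentage adjustment: +30% +10% +10% +30% = +80%. $96,500 × 1.8 = $173,700.
$173,700 is within the $500,000 maximum.

$173,700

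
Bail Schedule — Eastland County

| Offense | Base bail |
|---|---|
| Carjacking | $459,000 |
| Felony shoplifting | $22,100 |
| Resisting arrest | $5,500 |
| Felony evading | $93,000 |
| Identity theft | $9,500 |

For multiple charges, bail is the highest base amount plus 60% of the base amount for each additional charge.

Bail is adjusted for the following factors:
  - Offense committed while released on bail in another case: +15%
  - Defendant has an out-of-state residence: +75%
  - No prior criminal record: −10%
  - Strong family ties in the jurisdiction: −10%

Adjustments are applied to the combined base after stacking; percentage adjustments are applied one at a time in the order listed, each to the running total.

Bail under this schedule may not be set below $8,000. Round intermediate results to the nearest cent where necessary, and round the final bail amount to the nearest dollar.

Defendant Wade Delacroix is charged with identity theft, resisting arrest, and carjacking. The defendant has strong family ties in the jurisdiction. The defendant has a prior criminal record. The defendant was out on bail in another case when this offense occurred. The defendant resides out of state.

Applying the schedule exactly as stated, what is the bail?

$847,665

Base amounts from the schedule: identity theft $9,500; resisting arrest $5,500; carjacking $459,000.
Stacking rule: highest base plus 60% of each additional charge. Highest is carjacking at $459,000. Additional: $9,500 × 60% = $5,700; $5,500 × 60% = $3,300. Combined base = $459,000 + $9,000 = $468,000.
Offense committed while released on bail in another case (+15%): $468,000 × 1.15 = $538,200.
Defendant has an out-of-state residence (+75%): $538,200 × 1.75 = $941,850.
Strong family ties in the jurisdiction (−10%): $941,850 × 0.9 = $847,665.
$847,665 is at or above the $8,000 minimum.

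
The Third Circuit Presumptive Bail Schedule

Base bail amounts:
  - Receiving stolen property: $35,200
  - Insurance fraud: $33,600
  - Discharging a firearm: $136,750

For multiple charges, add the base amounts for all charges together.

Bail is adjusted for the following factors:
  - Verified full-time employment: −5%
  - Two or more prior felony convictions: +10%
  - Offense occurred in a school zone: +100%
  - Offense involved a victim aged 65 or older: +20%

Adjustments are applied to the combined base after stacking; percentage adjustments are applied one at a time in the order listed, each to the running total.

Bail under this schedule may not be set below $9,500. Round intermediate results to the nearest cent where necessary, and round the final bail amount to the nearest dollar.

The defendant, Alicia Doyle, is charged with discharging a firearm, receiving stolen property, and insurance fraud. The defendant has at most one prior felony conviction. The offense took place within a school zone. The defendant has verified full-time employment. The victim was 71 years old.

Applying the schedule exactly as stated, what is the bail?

Base amounts from the schedule: discharging a firearm $136,750; receiving stolen property $35,200; insurance fraud $33,600.
Stacking rule: sum of all bases. $136,750 + $35,200 + $33,600 = $205,550.
Verified full-time employment (−5%): $205,550 × 0.95 = $195,272.50.
Offense occurred in a school zone (+100%): $195,272.50 × 2 = $390,545.
Offense involved a victim aged 65 or older (+20%): $390,545 × 1.2 = $468,654.
$468,654 is at or above the $9,500 minimum.

$468,654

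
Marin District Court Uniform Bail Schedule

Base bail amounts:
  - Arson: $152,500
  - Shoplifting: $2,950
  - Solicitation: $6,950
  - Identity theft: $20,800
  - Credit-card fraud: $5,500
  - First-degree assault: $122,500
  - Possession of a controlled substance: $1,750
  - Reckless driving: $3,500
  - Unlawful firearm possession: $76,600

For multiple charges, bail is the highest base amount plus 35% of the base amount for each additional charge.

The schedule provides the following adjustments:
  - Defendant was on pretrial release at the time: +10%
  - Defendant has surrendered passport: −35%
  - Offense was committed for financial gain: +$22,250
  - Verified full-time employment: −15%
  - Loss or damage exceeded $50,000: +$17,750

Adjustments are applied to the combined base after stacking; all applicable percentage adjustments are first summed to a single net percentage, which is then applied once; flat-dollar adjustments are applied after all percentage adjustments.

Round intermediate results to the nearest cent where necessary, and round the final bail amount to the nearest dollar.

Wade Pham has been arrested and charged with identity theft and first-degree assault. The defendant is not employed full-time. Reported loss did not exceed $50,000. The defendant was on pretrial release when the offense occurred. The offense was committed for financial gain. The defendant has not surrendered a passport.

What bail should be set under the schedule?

Base amounts from the schedule: identity theft $20,800; first-degree assault $122,500.
Stacking rule: highest base plus 35% of each additional charge. Highest is first-degree assault at $122,500. Additional: $20,800 × 35% = $7,280. Combined base = $122,500 + $7,280 = $129,780.
Defendant was on pretrial release at the time (+10%): $129,780 × 1.1 = $142,758.
Offense was committed for financial gain (+$22,250 flat): $142,758 + $22,250 = $165,008.

$165,008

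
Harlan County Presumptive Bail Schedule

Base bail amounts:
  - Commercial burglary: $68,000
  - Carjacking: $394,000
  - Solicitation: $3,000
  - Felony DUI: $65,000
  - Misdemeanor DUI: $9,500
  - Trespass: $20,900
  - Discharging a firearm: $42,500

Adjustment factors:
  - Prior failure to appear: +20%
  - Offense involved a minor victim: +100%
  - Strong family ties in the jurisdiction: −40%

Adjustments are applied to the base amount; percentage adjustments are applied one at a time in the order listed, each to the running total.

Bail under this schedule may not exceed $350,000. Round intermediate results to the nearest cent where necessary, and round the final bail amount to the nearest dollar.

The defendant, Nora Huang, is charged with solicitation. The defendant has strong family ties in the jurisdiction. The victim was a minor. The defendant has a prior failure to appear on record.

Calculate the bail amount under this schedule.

$4,320

Base amounts from the schedule: solicitation $3,000.
Single charge. Combined base = $3,000.
Prior failure to appear (+20%): $3,000 × 1.2 = $3,600.
Offense involved a minor victim (+100%): $3,600 × 2 = $7,200.
Strong family ties in the jurisdiction (−40%): $7,200 × 0.6 = $4,320.
$4,320 is within the $350,000 maximum.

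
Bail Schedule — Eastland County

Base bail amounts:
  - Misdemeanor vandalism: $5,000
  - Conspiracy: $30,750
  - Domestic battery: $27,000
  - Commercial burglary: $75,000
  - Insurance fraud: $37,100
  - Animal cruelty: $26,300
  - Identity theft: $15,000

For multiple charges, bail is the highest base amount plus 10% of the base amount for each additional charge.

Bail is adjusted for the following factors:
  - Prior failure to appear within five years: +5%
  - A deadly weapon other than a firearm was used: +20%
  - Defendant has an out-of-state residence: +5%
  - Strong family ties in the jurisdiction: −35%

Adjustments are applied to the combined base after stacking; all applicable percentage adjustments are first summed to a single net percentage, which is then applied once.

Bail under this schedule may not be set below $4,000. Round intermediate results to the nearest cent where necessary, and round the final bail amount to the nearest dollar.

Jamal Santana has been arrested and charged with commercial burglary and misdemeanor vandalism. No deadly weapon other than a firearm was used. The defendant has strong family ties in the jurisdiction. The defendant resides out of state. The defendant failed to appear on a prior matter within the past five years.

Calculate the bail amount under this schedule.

Base amounts from the schedule: commercial burglary $75,000; misdemeanor vandalism $5,000.
Stacking rule: highest base plus 10% of each additional charge. Highest is commercial burglary at $75,000. Additional: $5,000 × 10% = $500. Combined base = $75,000 + $500 = $75,500.
Net percentage adjustment: +5% +5% −35% = −25%. $75,500 × 0.75 = $56,625.
$56,625 is at or above the $4,000 minimum.

$56,625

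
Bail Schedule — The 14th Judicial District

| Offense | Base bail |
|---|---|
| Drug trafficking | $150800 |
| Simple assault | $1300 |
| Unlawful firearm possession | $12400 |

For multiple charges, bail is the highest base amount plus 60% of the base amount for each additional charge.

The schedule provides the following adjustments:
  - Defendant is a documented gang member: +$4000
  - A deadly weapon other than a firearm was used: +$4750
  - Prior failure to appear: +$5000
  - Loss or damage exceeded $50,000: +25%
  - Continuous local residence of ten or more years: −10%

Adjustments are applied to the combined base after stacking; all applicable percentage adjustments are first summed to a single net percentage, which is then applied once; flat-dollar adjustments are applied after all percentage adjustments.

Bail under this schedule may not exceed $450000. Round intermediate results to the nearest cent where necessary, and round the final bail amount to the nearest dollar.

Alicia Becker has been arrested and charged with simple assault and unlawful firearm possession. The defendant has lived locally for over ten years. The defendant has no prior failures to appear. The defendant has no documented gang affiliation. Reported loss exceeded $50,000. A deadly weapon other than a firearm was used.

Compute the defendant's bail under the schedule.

$19907

Base amounts from the schedule: simple assault $1300; unlawful firearm possession $12400.
Stacking rule: highest base plus 60% of each additional charge. Highest is unlawful firearm possession at $12400. Additional: $1300 × 60% = $780. Combined base = $12400 + $780 = $13180.
Net percentage adjustment: +25% −10% = +15%. $13180 × 1.15 = $15157.
A deadly weapon other than a firearm was used (+$4750 flat): $15157 + $4750 = $19907.
$19907 is within the $450000 maximum.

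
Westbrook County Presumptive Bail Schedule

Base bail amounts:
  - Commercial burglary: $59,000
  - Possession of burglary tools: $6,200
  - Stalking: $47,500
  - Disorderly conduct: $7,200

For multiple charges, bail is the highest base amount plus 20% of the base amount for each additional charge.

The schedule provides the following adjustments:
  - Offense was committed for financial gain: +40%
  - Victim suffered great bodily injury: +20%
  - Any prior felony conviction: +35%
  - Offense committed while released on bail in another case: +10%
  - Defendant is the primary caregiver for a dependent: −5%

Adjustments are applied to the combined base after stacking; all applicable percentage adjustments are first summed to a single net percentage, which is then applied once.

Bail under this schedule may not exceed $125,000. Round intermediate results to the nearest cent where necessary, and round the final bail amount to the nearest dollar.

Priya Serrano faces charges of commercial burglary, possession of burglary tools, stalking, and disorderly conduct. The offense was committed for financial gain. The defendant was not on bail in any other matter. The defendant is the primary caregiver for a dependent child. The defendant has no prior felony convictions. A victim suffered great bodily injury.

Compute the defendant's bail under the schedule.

$110,329

Base amounts from the schedule: commercial burglary $59,000; possession of burglary tools $6,200; stalking $47,500; disorderly conduct $7,200.
Stacking rule: highest base plus 20% of each additional charge. Highest is commercial burglary at $59,000. Additional: $6,200 × 20% = $1,240; $47,500 × 20% = $9,500; $7,200 × 20% = $1,440. Combined base = $59,000 + $12,180 = $71,180.
Net percentage adjustment: +40% +20% −5% = +55%. $71,180 × 1.55 = $110,329.
$110,329 is within the $125,000 maximum.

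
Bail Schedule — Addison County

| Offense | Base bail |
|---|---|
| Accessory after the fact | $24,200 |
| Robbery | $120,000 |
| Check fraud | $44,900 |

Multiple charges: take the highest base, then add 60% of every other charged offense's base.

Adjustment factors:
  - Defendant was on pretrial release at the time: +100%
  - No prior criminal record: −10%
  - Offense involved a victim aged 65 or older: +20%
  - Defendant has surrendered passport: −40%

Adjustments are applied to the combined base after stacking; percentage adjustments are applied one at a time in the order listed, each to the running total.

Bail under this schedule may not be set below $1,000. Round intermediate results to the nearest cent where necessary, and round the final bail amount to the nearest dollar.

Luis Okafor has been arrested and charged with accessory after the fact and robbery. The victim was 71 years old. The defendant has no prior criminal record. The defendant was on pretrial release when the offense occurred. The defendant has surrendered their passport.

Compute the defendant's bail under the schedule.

$174,338

Base amounts from the schedule: accessory after the fact $24,200; robbery $120,000.
Stacking rule: highest base plus 60% of each additional charge. Highest is robbery at $120,000. Additional: $24,200 × 60% = $14,520. Combined base = $120,000 + $14,520 = $134,520.
Defendant was on pretrial release at the time (+100%): $134,520 × 2 = $269,040.
No prior criminal record (−10%): $269,040 × 0.9 = $242,136.
Offense involved a victim aged 65 or older (+20%): $242,136 × 1.2 = $290,563.20.
Defendant has surrendered passport (−40%): $290,563.20 × 0.6 = $174,337.92.
$174,337.92 is at or above the $1,000 minimum.
Rounded to the nearest dollar: $174,338.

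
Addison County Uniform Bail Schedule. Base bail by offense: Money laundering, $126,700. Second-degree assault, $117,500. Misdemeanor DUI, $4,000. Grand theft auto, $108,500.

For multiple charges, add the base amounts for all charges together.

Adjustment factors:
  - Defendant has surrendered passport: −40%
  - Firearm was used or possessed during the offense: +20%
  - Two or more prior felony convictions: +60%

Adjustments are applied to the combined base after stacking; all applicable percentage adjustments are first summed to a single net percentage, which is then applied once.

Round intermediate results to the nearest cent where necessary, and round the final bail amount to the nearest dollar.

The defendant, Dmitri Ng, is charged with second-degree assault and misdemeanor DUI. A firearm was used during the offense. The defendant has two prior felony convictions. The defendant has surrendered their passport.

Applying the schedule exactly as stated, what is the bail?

$170,100

Base amounts from the schedule: second-degree assault $117,500; misdemeanor DUI $4,000.
Stacking rule: sum of all bases. $117,500 + $4,000 = $121,500.
Net percentage adjustment: −40% +20% +60% = +40%. $121,500 × 1.4 = $170,100.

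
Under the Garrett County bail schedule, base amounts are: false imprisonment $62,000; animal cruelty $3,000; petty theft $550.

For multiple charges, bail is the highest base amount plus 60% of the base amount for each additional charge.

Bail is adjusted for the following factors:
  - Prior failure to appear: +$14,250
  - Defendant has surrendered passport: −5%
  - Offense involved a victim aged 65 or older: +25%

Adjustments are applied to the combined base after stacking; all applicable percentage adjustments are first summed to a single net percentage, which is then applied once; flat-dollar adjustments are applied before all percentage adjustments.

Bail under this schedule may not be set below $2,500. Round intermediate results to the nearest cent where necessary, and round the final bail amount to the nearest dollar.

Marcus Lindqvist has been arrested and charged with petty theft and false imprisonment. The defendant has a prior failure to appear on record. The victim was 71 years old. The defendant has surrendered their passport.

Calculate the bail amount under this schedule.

Base amounts from the schedule: petty theft $550; false imprisonment $62,000.
Stacking rule: highest base plus 60% of each additional charge. Highest is false imprisonment at $62,000. Additional: $550 × 60% = $330. Combined base = $62,000 + $330 = $62,330.
Prior failure to appear (+$14,250 flat): $62,330 + $14,250 = $76,580.
Net percentage adjustment: −5% +25% = +20%. $76,580 × 1.2 = $91,896.
$91,896 is at or above the $2,500 minimum.

$91,896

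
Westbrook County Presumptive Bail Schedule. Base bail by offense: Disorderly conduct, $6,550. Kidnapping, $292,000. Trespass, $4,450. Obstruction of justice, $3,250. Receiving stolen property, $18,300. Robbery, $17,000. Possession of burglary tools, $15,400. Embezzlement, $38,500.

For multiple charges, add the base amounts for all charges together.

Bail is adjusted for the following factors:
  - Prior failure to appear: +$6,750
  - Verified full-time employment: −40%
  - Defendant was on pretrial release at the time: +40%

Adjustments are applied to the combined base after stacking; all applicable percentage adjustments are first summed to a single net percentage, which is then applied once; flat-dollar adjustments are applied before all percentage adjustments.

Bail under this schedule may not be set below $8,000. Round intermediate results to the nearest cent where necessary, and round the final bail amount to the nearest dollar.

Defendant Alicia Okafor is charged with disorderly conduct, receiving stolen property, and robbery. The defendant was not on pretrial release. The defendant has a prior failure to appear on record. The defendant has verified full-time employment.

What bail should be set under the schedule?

Base amounts from the schedule: disorderly conduct $6,550; receiving stolen property $18,300; robbery $17,000.
Stacking rule: sum of all bases. $6,550 + $18,300 + $17,000 = $41,850.
Prior failure to appear (+$6,750 flat): $41,850 + $6,750 = $48,600.
Verified full-time employment (−40%): $48,600 × 0.6 = $29,160.
$29,160 is at or above the $8,000 minimum.

$29,160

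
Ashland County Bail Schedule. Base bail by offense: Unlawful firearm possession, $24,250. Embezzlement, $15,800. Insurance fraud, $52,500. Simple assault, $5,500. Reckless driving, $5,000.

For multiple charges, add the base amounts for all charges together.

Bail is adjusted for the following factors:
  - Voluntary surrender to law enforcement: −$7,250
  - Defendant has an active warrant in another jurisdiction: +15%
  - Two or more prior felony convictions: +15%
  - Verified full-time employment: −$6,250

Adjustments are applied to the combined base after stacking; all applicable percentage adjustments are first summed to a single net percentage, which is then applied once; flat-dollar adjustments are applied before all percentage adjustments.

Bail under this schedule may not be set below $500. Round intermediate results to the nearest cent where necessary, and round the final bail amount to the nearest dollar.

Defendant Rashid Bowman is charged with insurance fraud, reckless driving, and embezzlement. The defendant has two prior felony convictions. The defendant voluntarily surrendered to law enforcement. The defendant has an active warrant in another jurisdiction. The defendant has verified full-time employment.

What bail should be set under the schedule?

$77,740

Base amounts from the schedule: insurance fraud $52,500; reckless driving $5,000; embezzlement $15,800.
Stacking rule: sum of all bases. $52,500 + $5,000 + $15,800 = $73,300.
Voluntary surrender to law enforcement (−$7,250 flat): $73,300 − $7,250 = $66,050.
Verified full-time employment (−$6,250 flat): $66,050 − $6,250 = $59,800.
Net percentage adjustment: +15% +15% = +30%. $59,800 × 1.3 = $77,740.
$77,740 is at or above the $500 minimum.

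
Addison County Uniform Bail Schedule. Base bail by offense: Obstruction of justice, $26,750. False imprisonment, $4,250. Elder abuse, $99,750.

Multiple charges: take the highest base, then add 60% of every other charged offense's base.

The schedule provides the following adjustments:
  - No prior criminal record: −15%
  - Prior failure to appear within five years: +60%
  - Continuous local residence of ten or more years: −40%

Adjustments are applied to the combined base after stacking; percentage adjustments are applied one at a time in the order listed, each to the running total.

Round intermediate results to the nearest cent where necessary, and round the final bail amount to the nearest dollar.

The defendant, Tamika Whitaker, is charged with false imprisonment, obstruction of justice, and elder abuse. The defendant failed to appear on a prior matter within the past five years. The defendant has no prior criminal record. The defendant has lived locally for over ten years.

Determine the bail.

Base amounts from the schedule: false imprisonment $4,250; obstruction of justice $26,750; elder abuse $99,750.
Stacking rule: highest base plus 60% of each additional charge. Highest is elder abuse at $99,750. Additional: $4,250 × 60% = $2,550; $26,750 × 60% = $16,050. Combined base = $99,750 + $18,600 = $118,350.
No prior criminal record (−15%): $118,350 × 0.85 = $100,597.50.
Prior failure to appear within five years (+60%): $100,597.50 × 1.6 = $160,956.
Continuous local residence of ten or more years (−40%): $160,956 × 0.6 = $96,573.60.
Rounded to the nearest dollar: $96,574.

$96,574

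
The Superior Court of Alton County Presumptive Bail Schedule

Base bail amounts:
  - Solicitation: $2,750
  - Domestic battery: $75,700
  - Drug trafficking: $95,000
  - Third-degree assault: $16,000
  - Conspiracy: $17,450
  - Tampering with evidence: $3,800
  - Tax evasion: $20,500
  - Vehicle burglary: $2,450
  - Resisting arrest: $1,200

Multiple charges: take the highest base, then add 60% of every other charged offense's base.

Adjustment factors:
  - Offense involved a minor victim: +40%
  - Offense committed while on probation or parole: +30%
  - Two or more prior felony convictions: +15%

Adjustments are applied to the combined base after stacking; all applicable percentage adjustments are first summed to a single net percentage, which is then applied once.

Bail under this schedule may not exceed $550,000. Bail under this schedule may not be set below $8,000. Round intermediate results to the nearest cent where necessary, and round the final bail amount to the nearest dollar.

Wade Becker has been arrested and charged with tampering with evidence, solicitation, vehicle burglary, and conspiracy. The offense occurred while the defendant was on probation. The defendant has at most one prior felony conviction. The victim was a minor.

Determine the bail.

$38,845

Base amounts from the schedule: tampering with evidence $3,800; solicitation $2,750; vehicle burglary $2,450; conspiracy $17,450.
Stacking rule: highest base plus 60% of each additional charge. Highest is conspiracy at $17,450. Additional: $3,800 × 60% = $2,280; $2,750 × 60% = $1,650; $2,450 × 60% = $1,470. Combined base = $17,450 + $5,400 = $22,850.
Net percentage adjustment: +40% +30% = +70%. $22,850 × 1.7 = $38,845.
$38,845 is within the $550,000 maximum.
$38,845 is at or above the $8,000 minimum.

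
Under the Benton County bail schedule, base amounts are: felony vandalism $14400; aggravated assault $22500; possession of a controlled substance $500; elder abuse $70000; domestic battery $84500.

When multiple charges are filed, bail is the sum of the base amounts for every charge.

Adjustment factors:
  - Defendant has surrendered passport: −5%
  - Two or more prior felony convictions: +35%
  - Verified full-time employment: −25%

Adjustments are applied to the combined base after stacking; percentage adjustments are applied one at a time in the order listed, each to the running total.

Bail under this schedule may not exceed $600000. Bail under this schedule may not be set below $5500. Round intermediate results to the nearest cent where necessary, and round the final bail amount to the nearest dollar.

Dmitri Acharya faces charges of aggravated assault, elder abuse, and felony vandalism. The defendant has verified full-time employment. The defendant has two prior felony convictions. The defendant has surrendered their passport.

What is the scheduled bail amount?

$102824

Base amounts from the schedule: aggravated assault $22500; elder abuse $70000; felony vandalism $14400.
Stacking rule: sum of all bases. $22500 + $70000 + $14400 = $106900.
Defendant has surrendered passport (−5%): $106900 × 0.95 = $101555.
Two or more prior felony convictions (+35%): $101555 × 1.35 = $137099.25.
Verified full-time employment (−25%): $137099.25 × 0.75 = $102824.44.
$102824.44 is within the $600000 maximum.
$102824.44 is at or above the $5500 minimum.
Rounded to the nearest dollar: $102824.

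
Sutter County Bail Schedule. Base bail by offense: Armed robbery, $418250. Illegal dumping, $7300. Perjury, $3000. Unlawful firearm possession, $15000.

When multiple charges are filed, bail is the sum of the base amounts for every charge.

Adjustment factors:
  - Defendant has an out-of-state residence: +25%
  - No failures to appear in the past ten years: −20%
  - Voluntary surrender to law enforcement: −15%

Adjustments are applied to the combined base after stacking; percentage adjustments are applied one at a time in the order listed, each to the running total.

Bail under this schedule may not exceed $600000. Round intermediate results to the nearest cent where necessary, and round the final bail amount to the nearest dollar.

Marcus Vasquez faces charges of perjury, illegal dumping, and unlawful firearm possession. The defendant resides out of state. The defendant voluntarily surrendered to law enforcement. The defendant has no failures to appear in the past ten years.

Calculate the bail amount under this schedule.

Base amounts from the schedule: perjury $3000; illegal dumping $7300; unlawful firearm possession $15000.
Stacking rule: sum of all bases. $3000 + $7300 + $15000 = $25300.
Defendant has an out-of-state residence (+25%): $25300 × 1.25 = $31625.
No failures to appear in the past ten years (−20%): $31625 × 0.8 = $25300.
Voluntary surrender to law enforcement (−15%): $25300 × 0.85 = $21505.
$21505 is within the $600000 maximum.

$21505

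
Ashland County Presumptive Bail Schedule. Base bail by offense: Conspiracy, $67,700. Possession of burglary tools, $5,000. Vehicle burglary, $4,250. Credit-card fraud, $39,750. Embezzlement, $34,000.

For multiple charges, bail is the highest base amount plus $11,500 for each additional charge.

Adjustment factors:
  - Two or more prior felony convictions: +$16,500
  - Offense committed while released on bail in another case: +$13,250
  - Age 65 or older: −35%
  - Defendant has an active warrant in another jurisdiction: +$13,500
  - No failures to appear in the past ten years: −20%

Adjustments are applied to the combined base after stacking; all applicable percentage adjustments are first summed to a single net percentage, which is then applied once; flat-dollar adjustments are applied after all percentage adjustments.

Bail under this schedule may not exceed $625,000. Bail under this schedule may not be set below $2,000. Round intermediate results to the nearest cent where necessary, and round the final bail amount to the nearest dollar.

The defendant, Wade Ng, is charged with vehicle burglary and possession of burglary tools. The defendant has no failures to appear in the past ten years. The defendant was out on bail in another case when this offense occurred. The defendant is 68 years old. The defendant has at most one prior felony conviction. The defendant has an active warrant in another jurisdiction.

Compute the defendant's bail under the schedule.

Base amounts from the schedule: vehicle burglary $4,250; possession of burglary tools $5,000.
Stacking rule: highest base plus $11,500 per additional charge. Highest is possession of burglary tools at $5,000; 1 additional charge → +$11,500. Combined base = $16,500.
Net percentage adjustment: −35% −20% = −55%. $16,500 × 0.45 = $7,425.
Offense committed while released on bail in another case (+$13,250 flat): $7,425 + $13,250 = $20,675.
Defendant has an active warrant in another jurisdiction (+$13,500 flat): $20,675 + $13,500 = $34,175.
$34,175 is within the $625,000 maximum.
$34,175 is at or above the $2,000 minimum.

$34,175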